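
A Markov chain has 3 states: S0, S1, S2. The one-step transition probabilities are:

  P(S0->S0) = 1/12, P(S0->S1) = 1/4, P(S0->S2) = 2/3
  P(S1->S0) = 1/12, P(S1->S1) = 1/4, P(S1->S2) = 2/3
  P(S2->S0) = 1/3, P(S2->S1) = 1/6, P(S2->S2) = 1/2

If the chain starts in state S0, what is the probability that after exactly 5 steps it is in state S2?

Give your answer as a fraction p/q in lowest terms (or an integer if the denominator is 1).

Answer: 1111/1944

Derivation:
Computing P^5 by repeated multiplication:
P^1 =
  S0: [1/12, 1/4, 2/3]
  S1: [1/12, 1/4, 2/3]
  S2: [1/3, 1/6, 1/2]
P^2 =
  S0: [1/4, 7/36, 5/9]
  S1: [1/4, 7/36, 5/9]
  S2: [5/24, 5/24, 7/12]
P^3 =
  S0: [2/9, 11/54, 31/54]
  S1: [2/9, 11/54, 31/54]
  S2: [11/48, 29/144, 41/72]
P^4 =
  S0: [49/216, 131/648, 185/324]
  S1: [49/216, 131/648, 185/324]
  S2: [65/288, 175/864, 247/432]
P^5 =
  S0: [293/1296, 787/3888, 1111/1944]
  S1: [293/1296, 787/3888, 1111/1944]
  S2: [391/1728, 1049/5184, 1481/2592]

(P^5)[S0 -> S2] = 1111/1944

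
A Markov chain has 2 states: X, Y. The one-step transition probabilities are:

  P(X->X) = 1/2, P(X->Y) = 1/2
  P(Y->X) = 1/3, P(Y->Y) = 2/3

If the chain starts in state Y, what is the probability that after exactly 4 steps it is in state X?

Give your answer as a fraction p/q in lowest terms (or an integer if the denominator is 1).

Computing P^4 by repeated multiplication:
P^1 =
  X: [1/2, 1/2]
  Y: [1/3, 2/3]
P^2 =
  X: [5/12, 7/12]
  Y: [7/18, 11/18]
P^3 =
  X: [29/72, 43/72]
  Y: [43/108, 65/108]
P^4 =
  X: [173/432, 259/432]
  Y: [259/648, 389/648]

(P^4)[Y -> X] = 259/648

Answer: 259/648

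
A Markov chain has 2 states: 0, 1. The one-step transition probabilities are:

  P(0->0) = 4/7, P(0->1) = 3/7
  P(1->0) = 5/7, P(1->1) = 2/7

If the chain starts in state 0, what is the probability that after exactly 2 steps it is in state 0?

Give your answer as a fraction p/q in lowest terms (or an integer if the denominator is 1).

Answer: 31/49

Derivation:
Computing P^2 by repeated multiplication:
P^1 =
  0: [4/7, 3/7]
  1: [5/7, 2/7]
P^2 =
  0: [31/49, 18/49]
  1: [30/49, 19/49]

(P^2)[0 -> 0] = 31/49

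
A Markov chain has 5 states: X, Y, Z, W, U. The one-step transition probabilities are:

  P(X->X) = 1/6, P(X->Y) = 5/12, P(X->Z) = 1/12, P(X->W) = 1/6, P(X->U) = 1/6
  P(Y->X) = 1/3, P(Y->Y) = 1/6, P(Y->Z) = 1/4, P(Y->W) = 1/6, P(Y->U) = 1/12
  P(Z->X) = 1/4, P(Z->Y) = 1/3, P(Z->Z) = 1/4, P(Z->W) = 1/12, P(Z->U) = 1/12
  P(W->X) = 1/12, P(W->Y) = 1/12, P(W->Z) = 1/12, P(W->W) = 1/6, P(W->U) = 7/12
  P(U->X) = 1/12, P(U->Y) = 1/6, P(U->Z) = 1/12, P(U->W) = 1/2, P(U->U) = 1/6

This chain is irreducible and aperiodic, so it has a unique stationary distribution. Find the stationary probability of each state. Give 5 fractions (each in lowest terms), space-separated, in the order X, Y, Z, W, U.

Answer: 3177/18098 3891/18098 1294/9049 4211/18098 4231/18098

Derivation:
The stationary distribution satisfies pi = pi * P, i.e.:
  pi_X = 1/6*pi_X + 1/3*pi_Y + 1/4*pi_Z + 1/12*pi_W + 1/12*pi_U
  pi_Y = 5/12*pi_X + 1/6*pi_Y + 1/3*pi_Z + 1/12*pi_W + 1/6*pi_U
  pi_Z = 1/12*pi_X + 1/4*pi_Y + 1/4*pi_Z + 1/12*pi_W + 1/12*pi_U
  pi_W = 1/6*pi_X + 1/6*pi_Y + 1/12*pi_Z + 1/6*pi_W + 1/2*pi_U
  pi_U = 1/6*pi_X + 1/12*pi_Y + 1/12*pi_Z + 7/12*pi_W + 1/6*pi_U
with normalization: pi_X + pi_Y + pi_Z + pi_W + pi_U = 1.

Using the first 4 balance equations plus normalization, the linear system A*pi = b is:
  [-5/6, 1/3, 1/4, 1/12, 1/12] . pi = 0
  [5/12, -5/6, 1/3, 1/12, 1/6] . pi = 0
  [1/12, 1/4, -3/4, 1/12, 1/12] . pi = 0
  [1/6, 1/6, 1/12, -5/6, 1/2] . pi = 0
  [1, 1, 1, 1, 1] . pi = 1

Solving yields:
  pi_X = 3177/18098
  pi_Y = 3891/18098
  pi_Z = 1294/9049
  pi_W = 4211/18098
  pi_U = 4231/18098

Verification (pi * P):
  3177/18098*1/6 + 3891/18098*1/3 + 1294/9049*1/4 + 4211/18098*1/12 + 4231/18098*1/12 = 3177/18098 = pi_X  (ok)
  3177/18098*5/12 + 3891/18098*1/6 + 1294/9049*1/3 + 4211/18098*1/12 + 4231/18098*1/6 = 3891/18098 = pi_Y  (ok)
  3177/18098*1/12 + 3891/18098*1/4 + 1294/9049*1/4 + 4211/18098*1/12 + 4231/18098*1/12 = 1294/9049 = pi_Z  (ok)
  3177/18098*1/6 + 3891/18098*1/6 + 1294/9049*1/12 + 4211/18098*1/6 + 4231/18098*1/2 = 4211/18098 = pi_W  (ok)
  3177/18098*1/6 + 3891/18098*1/12 + 1294/9049*1/12 + 4211/18098*7/12 + 4231/18098*1/6 = 4231/18098 = pi_U  (ok)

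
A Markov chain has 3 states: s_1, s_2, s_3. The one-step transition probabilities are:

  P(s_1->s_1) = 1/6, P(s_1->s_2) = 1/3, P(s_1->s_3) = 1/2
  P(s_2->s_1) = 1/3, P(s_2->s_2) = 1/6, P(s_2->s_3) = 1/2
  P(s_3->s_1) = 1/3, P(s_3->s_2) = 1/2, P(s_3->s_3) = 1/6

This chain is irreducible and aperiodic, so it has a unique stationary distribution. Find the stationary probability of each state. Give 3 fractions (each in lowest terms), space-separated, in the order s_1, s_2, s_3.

Answer: 2/7 19/56 3/8

Derivation:
The stationary distribution satisfies pi = pi * P, i.e.:
  pi_s_1 = 1/6*pi_s_1 + 1/3*pi_s_2 + 1/3*pi_s_3
  pi_s_2 = 1/3*pi_s_1 + 1/6*pi_s_2 + 1/2*pi_s_3
  pi_s_3 = 1/2*pi_s_1 + 1/2*pi_s_2 + 1/6*pi_s_3
with normalization: pi_s_1 + pi_s_2 + pi_s_3 = 1.

Using the first 2 balance equations plus normalization, the linear system A*pi = b is:
  [-5/6, 1/3, 1/3] . pi = 0
  [1/3, -5/6, 1/2] . pi = 0
  [1, 1, 1] . pi = 1

Solving yields:
  pi_s_1 = 2/7
  pi_s_2 = 19/56
  pi_s_3 = 3/8

Verification (pi * P):
  2/7*1/6 + 19/56*1/3 + 3/8*1/3 = 2/7 = pi_s_1  (ok)
  2/7*1/3 + 19/56*1/6 + 3/8*1/2 = 19/56 = pi_s_2  (ok)
  2/7*1/2 + 19/56*1/2 + 3/8*1/6 = 3/8 = pi_s_3  (ok)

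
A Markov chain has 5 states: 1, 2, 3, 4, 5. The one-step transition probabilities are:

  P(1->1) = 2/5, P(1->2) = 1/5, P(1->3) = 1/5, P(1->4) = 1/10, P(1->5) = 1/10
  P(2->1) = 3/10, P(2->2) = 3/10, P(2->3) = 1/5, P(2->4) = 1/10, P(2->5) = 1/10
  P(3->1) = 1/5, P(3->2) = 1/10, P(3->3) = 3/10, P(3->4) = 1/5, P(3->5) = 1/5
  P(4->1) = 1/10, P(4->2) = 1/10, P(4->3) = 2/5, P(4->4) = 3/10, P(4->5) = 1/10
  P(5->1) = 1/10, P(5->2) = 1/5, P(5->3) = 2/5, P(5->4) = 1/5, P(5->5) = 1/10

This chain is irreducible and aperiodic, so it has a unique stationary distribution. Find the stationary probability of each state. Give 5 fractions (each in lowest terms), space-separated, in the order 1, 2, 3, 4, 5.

Answer: 65/279 95/558 9/31 11/62 4/31

Derivation:
The stationary distribution satisfies pi = pi * P, i.e.:
  pi_1 = 2/5*pi_1 + 3/10*pi_2 + 1/5*pi_3 + 1/10*pi_4 + 1/10*pi_5
  pi_2 = 1/5*pi_1 + 3/10*pi_2 + 1/10*pi_3 + 1/10*pi_4 + 1/5*pi_5
  pi_3 = 1/5*pi_1 + 1/5*pi_2 + 3/10*pi_3 + 2/5*pi_4 + 2/5*pi_5
  pi_4 = 1/10*pi_1 + 1/10*pi_2 + 1/5*pi_3 + 3/10*pi_4 + 1/5*pi_5
  pi_5 = 1/10*pi_1 + 1/10*pi_2 + 1/5*pi_3 + 1/10*pi_4 + 1/10*pi_5
with normalization: pi_1 + pi_2 + pi_3 + pi_4 + pi_5 = 1.

Using the first 4 balance equations plus normalization, the linear system A*pi = b is:
  [-3/5, 3/10, 1/5, 1/10, 1/10] . pi = 0
  [1/5, -7/10, 1/10, 1/10, 1/5] . pi = 0
  [1/5, 1/5, -7/10, 2/5, 2/5] . pi = 0
  [1/10, 1/10, 1/5, -7/10, 1/5] . pi = 0
  [1, 1, 1, 1, 1] . pi = 1

Solving yields:
  pi_1 = 65/279
  pi_2 = 95/558
  pi_3 = 9/31
  pi_4 = 11/62
  pi_5 = 4/31

Verification (pi * P):
  65/279*2/5 + 95/558*3/10 + 9/31*1/5 + 11/62*1/10 + 4/31*1/10 = 65/279 = pi_1  (ok)
  65/279*1/5 + 95/558*3/10 + 9/31*1/10 + 11/62*1/10 + 4/31*1/5 = 95/558 = pi_2  (ok)
  65/279*1/5 + 95/558*1/5 + 9/31*3/10 + 11/62*2/5 + 4/31*2/5 = 9/31 = pi_3  (ok)
  65/279*1/10 + 95/558*1/10 + 9/31*1/5 + 11/62*3/10 + 4/31*1/5 = 11/62 = pi_4  (ok)
  65/279*1/10 + 95/558*1/10 + 9/31*1/5 + 11/62*1/10 + 4/31*1/10 = 4/31 = pi_5  (ok)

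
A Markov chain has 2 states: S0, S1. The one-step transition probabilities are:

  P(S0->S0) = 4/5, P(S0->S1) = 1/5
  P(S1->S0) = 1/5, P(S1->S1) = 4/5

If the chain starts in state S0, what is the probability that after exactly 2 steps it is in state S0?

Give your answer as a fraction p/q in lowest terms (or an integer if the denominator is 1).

Computing P^2 by repeated multiplication:
P^1 =
  S0: [4/5, 1/5]
  S1: [1/5, 4/5]
P^2 =
  S0: [17/25, 8/25]
  S1: [8/25, 17/25]

(P^2)[S0 -> S0] = 17/25

Answer: 17/25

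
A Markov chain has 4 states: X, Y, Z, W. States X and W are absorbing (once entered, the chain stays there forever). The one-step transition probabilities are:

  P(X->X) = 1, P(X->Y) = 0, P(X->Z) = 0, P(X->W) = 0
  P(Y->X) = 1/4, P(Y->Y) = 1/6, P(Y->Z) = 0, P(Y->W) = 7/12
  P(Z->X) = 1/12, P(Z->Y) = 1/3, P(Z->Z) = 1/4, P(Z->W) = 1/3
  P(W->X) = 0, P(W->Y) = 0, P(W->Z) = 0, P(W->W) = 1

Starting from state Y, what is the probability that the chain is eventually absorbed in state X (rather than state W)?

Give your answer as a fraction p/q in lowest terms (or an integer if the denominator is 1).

Answer: 3/10

Derivation:
Let a_i = P(absorbed in X | start in state i).
Boundary conditions: a_X = 1, a_W = 0.
For each transient state i, a_i = sum_j P(i->j) * a_j:
  a_Y = 1/4*a_X + 1/6*a_Y + 0*a_Z + 7/12*a_W
  a_Z = 1/12*a_X + 1/3*a_Y + 1/4*a_Z + 1/3*a_W

Substituting a_X = 1 and a_W = 0, rearrange to (I - Q) a = r where r[i] = P(i -> X):
  [5/6, 0] . (a_Y, a_Z) = 1/4
  [-1/3, 3/4] . (a_Y, a_Z) = 1/12

Solving yields:
  a_Y = 3/10
  a_Z = 11/45

Starting state is Y, so the absorption probability is a_Y = 3/10.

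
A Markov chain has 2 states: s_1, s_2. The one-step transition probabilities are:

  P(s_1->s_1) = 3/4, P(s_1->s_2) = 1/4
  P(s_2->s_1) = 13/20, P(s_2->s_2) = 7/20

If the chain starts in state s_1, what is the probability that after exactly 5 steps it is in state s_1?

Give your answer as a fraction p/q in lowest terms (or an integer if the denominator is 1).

Answer: 28889/40000

Derivation:
Computing P^5 by repeated multiplication:
P^1 =
  s_1: [3/4, 1/4]
  s_2: [13/20, 7/20]
P^2 =
  s_1: [29/40, 11/40]
  s_2: [143/200, 57/200]
P^3 =
  s_1: [289/400, 111/400]
  s_2: [1443/2000, 557/2000]
P^4 =
  s_1: [2889/4000, 1111/4000]
  s_2: [14443/20000, 5557/20000]
P^5 =
  s_1: [28889/40000, 11111/40000]
  s_2: [144443/200000, 55557/200000]

(P^5)[s_1 -> s_1] = 28889/40000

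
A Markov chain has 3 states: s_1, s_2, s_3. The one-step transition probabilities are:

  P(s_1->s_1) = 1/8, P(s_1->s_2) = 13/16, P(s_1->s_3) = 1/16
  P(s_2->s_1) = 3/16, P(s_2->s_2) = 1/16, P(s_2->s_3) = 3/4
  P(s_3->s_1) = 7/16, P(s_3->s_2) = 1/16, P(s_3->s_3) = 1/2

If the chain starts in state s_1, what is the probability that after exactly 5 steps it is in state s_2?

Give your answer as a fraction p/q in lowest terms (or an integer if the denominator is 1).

Answer: 35699/131072

Derivation:
Computing P^5 by repeated multiplication:
P^1 =
  s_1: [1/8, 13/16, 1/16]
  s_2: [3/16, 1/16, 3/4]
  s_3: [7/16, 1/16, 1/2]
P^2 =
  s_1: [25/128, 5/32, 83/128]
  s_2: [93/256, 13/64, 111/256]
  s_3: [73/256, 25/64, 83/256]
P^3 =
  s_1: [691/2048, 107/512, 929/2048]
  s_2: [1119/4096, 343/1024, 1605/4096]
  s_3: [1027/4096, 283/1024, 1937/4096]
P^4 =
  s_1: [9169/32768, 2585/8192, 13259/32768]
  s_2: [17589/65536, 4381/16384, 30423/65536]
  s_3: [19009/65536, 4105/16384, 30107/65536]
P^5 =
  s_1: [142171/524288, 35699/131072, 239321/524288]
  s_2: [300711/1048576, 69151/262144, 471261/1048576]
  s_3: [298027/1048576, 73411/262144, 456905/1048576]

(P^5)[s_1 -> s_2] = 35699/131072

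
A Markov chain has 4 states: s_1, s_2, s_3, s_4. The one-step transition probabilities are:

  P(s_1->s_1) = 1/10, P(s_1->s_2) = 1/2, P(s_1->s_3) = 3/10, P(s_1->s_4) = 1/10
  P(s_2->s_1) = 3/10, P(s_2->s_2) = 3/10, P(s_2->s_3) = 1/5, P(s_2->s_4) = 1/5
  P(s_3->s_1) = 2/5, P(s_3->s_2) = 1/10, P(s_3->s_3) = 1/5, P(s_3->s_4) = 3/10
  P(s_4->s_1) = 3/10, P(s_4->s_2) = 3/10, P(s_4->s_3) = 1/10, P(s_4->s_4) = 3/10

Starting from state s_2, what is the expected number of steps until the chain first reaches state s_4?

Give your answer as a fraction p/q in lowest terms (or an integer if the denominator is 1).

Let h_i = expected steps to first reach s_4 from state i.
Boundary: h_s_4 = 0.
First-step equations for the other states:
  h_s_1 = 1 + 1/10*h_s_1 + 1/2*h_s_2 + 3/10*h_s_3 + 1/10*h_s_4
  h_s_2 = 1 + 3/10*h_s_1 + 3/10*h_s_2 + 1/5*h_s_3 + 1/5*h_s_4
  h_s_3 = 1 + 2/5*h_s_1 + 1/10*h_s_2 + 1/5*h_s_3 + 3/10*h_s_4

Substituting h_s_4 = 0 and rearranging gives the linear system (I - Q) h = 1:
  [9/10, -1/2, -3/10] . (h_s_1, h_s_2, h_s_3) = 1
  [-3/10, 7/10, -1/5] . (h_s_1, h_s_2, h_s_3) = 1
  [-2/5, -1/10, 4/5] . (h_s_1, h_s_2, h_s_3) = 1

Solving yields:
  h_s_1 = 1280/233
  h_s_2 = 1190/233
  h_s_3 = 1080/233

Starting state is s_2, so the expected hitting time is h_s_2 = 1190/233.

Answer: 1190/233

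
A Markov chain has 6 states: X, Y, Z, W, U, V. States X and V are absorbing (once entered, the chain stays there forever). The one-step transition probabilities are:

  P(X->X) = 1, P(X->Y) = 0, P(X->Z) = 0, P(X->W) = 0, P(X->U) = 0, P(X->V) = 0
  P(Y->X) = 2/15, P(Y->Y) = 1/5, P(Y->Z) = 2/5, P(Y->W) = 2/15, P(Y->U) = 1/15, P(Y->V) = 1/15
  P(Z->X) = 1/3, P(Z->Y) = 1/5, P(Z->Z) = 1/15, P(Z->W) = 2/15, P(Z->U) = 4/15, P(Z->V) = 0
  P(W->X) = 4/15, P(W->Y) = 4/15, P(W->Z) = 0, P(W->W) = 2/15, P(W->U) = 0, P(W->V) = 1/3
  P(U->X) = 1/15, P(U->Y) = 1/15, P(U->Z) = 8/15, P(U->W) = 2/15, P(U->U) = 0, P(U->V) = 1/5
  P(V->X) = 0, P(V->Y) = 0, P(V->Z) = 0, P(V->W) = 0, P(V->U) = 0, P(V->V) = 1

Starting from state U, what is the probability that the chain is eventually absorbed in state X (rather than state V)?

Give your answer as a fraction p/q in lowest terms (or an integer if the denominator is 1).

Answer: 200/349

Derivation:
Let a_i = P(absorbed in X | start in state i).
Boundary conditions: a_X = 1, a_V = 0.
For each transient state i, a_i = sum_j P(i->j) * a_j:
  a_Y = 2/15*a_X + 1/5*a_Y + 2/5*a_Z + 2/15*a_W + 1/15*a_U + 1/15*a_V
  a_Z = 1/3*a_X + 1/5*a_Y + 1/15*a_Z + 2/15*a_W + 4/15*a_U + 0*a_V
  a_W = 4/15*a_X + 4/15*a_Y + 0*a_Z + 2/15*a_W + 0*a_U + 1/3*a_V
  a_U = 1/15*a_X + 1/15*a_Y + 8/15*a_Z + 2/15*a_W + 0*a_U + 1/5*a_V

Substituting a_X = 1 and a_V = 0, rearrange to (I - Q) a = r where r[i] = P(i -> X):
  [4/5, -2/5, -2/15, -1/15] . (a_Y, a_Z, a_W, a_U) = 2/15
  [-1/5, 14/15, -2/15, -4/15] . (a_Y, a_Z, a_W, a_U) = 1/3
  [-4/15, 0, 13/15, 0] . (a_Y, a_Z, a_W, a_U) = 4/15
  [-1/15, -8/15, -2/15, 1] . (a_Y, a_Z, a_W, a_U) = 1/15

Solving yields:
  a_Y = 1167/1745
  a_Z = 1287/1745
  a_W = 896/1745
  a_U = 200/349

Starting state is U, so the absorption probability is a_U = 200/349.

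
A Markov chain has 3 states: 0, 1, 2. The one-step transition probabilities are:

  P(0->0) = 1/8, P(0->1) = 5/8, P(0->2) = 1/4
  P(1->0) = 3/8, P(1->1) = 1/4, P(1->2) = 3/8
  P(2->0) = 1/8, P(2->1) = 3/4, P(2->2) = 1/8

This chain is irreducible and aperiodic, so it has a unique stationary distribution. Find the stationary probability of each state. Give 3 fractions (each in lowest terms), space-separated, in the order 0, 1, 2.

The stationary distribution satisfies pi = pi * P, i.e.:
  pi_0 = 1/8*pi_0 + 3/8*pi_1 + 1/8*pi_2
  pi_1 = 5/8*pi_0 + 1/4*pi_1 + 3/4*pi_2
  pi_2 = 1/4*pi_0 + 3/8*pi_1 + 1/8*pi_2
with normalization: pi_0 + pi_1 + pi_2 = 1.

Using the first 2 balance equations plus normalization, the linear system A*pi = b is:
  [-7/8, 3/8, 1/8] . pi = 0
  [5/8, -3/4, 3/4] . pi = 0
  [1, 1, 1] . pi = 1

Solving yields:
  pi_0 = 12/49
  pi_1 = 47/98
  pi_2 = 27/98

Verification (pi * P):
  12/49*1/8 + 47/98*3/8 + 27/98*1/8 = 12/49 = pi_0  (ok)
  12/49*5/8 + 47/98*1/4 + 27/98*3/4 = 47/98 = pi_1  (ok)
  12/49*1/4 + 47/98*3/8 + 27/98*1/8 = 27/98 = pi_2  (ok)

Answer: 12/49 47/98 27/98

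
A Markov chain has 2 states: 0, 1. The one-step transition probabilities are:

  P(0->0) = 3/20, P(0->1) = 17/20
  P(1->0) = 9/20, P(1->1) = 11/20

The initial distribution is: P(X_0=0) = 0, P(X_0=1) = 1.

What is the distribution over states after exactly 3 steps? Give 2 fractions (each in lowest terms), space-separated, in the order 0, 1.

Answer: 711/2000 1289/2000

Derivation:
Propagating the distribution step by step (d_{t+1} = d_t * P):
d_0 = (0=0, 1=1)
  d_1[0] = 0*3/20 + 1*9/20 = 9/20
  d_1[1] = 0*17/20 + 1*11/20 = 11/20
d_1 = (0=9/20, 1=11/20)
  d_2[0] = 9/20*3/20 + 11/20*9/20 = 63/200
  d_2[1] = 9/20*17/20 + 11/20*11/20 = 137/200
d_2 = (0=63/200, 1=137/200)
  d_3[0] = 63/200*3/20 + 137/200*9/20 = 711/2000
  d_3[1] = 63/200*17/20 + 137/200*11/20 = 1289/2000
d_3 = (0=711/2000, 1=1289/2000)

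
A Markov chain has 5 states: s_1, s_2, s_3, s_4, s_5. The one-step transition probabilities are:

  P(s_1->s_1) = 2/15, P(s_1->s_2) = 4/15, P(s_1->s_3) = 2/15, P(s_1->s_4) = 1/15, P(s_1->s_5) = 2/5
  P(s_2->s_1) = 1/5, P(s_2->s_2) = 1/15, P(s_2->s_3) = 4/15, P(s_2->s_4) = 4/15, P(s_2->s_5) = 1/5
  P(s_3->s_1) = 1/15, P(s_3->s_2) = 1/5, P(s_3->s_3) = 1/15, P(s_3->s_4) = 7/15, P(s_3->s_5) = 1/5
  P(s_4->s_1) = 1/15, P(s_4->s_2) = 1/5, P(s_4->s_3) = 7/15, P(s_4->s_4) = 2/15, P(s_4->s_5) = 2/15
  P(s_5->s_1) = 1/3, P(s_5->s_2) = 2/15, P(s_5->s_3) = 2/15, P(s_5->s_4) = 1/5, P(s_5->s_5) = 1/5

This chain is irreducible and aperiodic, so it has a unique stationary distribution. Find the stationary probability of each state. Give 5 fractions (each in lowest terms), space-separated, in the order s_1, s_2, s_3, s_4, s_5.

The stationary distribution satisfies pi = pi * P, i.e.:
  pi_s_1 = 2/15*pi_s_1 + 1/5*pi_s_2 + 1/15*pi_s_3 + 1/15*pi_s_4 + 1/3*pi_s_5
  pi_s_2 = 4/15*pi_s_1 + 1/15*pi_s_2 + 1/5*pi_s_3 + 1/5*pi_s_4 + 2/15*pi_s_5
  pi_s_3 = 2/15*pi_s_1 + 4/15*pi_s_2 + 1/15*pi_s_3 + 7/15*pi_s_4 + 2/15*pi_s_5
  pi_s_4 = 1/15*pi_s_1 + 4/15*pi_s_2 + 7/15*pi_s_3 + 2/15*pi_s_4 + 1/5*pi_s_5
  pi_s_5 = 2/5*pi_s_1 + 1/5*pi_s_2 + 1/5*pi_s_3 + 2/15*pi_s_4 + 1/5*pi_s_5
with normalization: pi_s_1 + pi_s_2 + pi_s_3 + pi_s_4 + pi_s_5 = 1.

Using the first 4 balance equations plus normalization, the linear system A*pi = b is:
  [-13/15, 1/5, 1/15, 1/15, 1/3] . pi = 0
  [4/15, -14/15, 1/5, 1/5, 2/15] . pi = 0
  [2/15, 4/15, -14/15, 7/15, 2/15] . pi = 0
  [1/15, 4/15, 7/15, -13/15, 1/5] . pi = 0
  [1, 1, 1, 1, 1] . pi = 1

Solving yields:
  pi_s_1 = 2069/13106
  pi_s_2 = 1134/6553
  pi_s_3 = 1439/6553
  pi_s_4 = 1530/6553
  pi_s_5 = 2831/13106

Verification (pi * P):
  2069/13106*2/15 + 1134/6553*1/5 + 1439/6553*1/15 + 1530/6553*1/15 + 2831/13106*1/3 = 2069/13106 = pi_s_1  (ok)
  2069/13106*4/15 + 1134/6553*1/15 + 1439/6553*1/5 + 1530/6553*1/5 + 2831/13106*2/15 = 1134/6553 = pi_s_2  (ok)
  2069/13106*2/15 + 1134/6553*4/15 + 1439/6553*1/15 + 1530/6553*7/15 + 2831/13106*2/15 = 1439/6553 = pi_s_3  (ok)
  2069/13106*1/15 + 1134/6553*4/15 + 1439/6553*7/15 + 1530/6553*2/15 + 2831/13106*1/5 = 1530/6553 = pi_s_4  (ok)
  2069/13106*2/5 + 1134/6553*1/5 + 1439/6553*1/5 + 1530/6553*2/15 + 2831/13106*1/5 = 2831/13106 = pi_s_5  (ok)

Answer: 2069/13106 1134/6553 1439/6553 1530/6553 2831/13106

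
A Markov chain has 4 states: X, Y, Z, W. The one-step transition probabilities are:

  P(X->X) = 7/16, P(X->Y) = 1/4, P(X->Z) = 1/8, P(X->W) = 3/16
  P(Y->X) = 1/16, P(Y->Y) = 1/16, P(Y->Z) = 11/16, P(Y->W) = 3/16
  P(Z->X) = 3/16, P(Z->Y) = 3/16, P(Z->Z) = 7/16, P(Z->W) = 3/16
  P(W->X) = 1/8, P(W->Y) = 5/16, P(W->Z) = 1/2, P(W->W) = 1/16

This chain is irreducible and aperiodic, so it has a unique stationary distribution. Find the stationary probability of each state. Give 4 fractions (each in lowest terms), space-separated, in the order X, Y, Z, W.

The stationary distribution satisfies pi = pi * P, i.e.:
  pi_X = 7/16*pi_X + 1/16*pi_Y + 3/16*pi_Z + 1/8*pi_W
  pi_Y = 1/4*pi_X + 1/16*pi_Y + 3/16*pi_Z + 5/16*pi_W
  pi_Z = 1/8*pi_X + 11/16*pi_Y + 7/16*pi_Z + 1/2*pi_W
  pi_W = 3/16*pi_X + 3/16*pi_Y + 3/16*pi_Z + 1/16*pi_W
with normalization: pi_X + pi_Y + pi_Z + pi_W = 1.

Using the first 3 balance equations plus normalization, the linear system A*pi = b is:
  [-9/16, 1/16, 3/16, 1/8] . pi = 0
  [1/4, -15/16, 3/16, 5/16] . pi = 0
  [1/8, 11/16, -9/16, 1/2] . pi = 0
  [1, 1, 1, 1] . pi = 1

Solving yields:
  pi_X = 133/654
  pi_Y = 257/1308
  pi_Z = 189/436
  pi_W = 1/6

Verification (pi * P):
  133/654*7/16 + 257/1308*1/16 + 189/436*3/16 + 1/6*1/8 = 133/654 = pi_X  (ok)
  133/654*1/4 + 257/1308*1/16 + 189/436*3/16 + 1/6*5/16 = 257/1308 = pi_Y  (ok)
  133/654*1/8 + 257/1308*11/16 + 189/436*7/16 + 1/6*1/2 = 189/436 = pi_Z  (ok)
  133/654*3/16 + 257/1308*3/16 + 189/436*3/16 + 1/6*1/16 = 1/6 = pi_W  (ok)

Answer: 133/654 257/1308 189/436 1/6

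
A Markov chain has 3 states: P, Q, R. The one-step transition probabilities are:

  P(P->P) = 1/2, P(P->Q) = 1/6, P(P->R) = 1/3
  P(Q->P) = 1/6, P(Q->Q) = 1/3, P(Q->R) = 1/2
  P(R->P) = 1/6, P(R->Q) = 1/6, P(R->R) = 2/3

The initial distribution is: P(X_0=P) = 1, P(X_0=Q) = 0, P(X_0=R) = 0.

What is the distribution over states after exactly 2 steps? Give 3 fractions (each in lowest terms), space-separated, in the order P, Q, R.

Propagating the distribution step by step (d_{t+1} = d_t * P):
d_0 = (P=1, Q=0, R=0)
  d_1[P] = 1*1/2 + 0*1/6 + 0*1/6 = 1/2
  d_1[Q] = 1*1/6 + 0*1/3 + 0*1/6 = 1/6
  d_1[R] = 1*1/3 + 0*1/2 + 0*2/3 = 1/3
d_1 = (P=1/2, Q=1/6, R=1/3)
  d_2[P] = 1/2*1/2 + 1/6*1/6 + 1/3*1/6 = 1/3
  d_2[Q] = 1/2*1/6 + 1/6*1/3 + 1/3*1/6 = 7/36
  d_2[R] = 1/2*1/3 + 1/6*1/2 + 1/3*2/3 = 17/36
d_2 = (P=1/3, Q=7/36, R=17/36)

Answer: 1/3 7/36 17/36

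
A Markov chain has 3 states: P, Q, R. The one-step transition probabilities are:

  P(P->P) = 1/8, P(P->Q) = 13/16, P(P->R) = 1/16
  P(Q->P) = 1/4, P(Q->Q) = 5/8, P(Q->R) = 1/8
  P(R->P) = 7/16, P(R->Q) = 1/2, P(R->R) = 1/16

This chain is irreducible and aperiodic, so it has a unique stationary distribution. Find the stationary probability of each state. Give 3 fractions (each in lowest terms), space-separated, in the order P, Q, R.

Answer: 74/309 203/309 32/309

Derivation:
The stationary distribution satisfies pi = pi * P, i.e.:
  pi_P = 1/8*pi_P + 1/4*pi_Q + 7/16*pi_R
  pi_Q = 13/16*pi_P + 5/8*pi_Q + 1/2*pi_R
  pi_R = 1/16*pi_P + 1/8*pi_Q + 1/16*pi_R
with normalization: pi_P + pi_Q + pi_R = 1.

Using the first 2 balance equations plus normalization, the linear system A*pi = b is:
  [-7/8, 1/4, 7/16] . pi = 0
  [13/16, -3/8, 1/2] . pi = 0
  [1, 1, 1] . pi = 1

Solving yields:
  pi_P = 74/309
  pi_Q = 203/309
  pi_R = 32/309

Verification (pi * P):
  74/309*1/8 + 203/309*1/4 + 32/309*7/16 = 74/309 = pi_P  (ok)
  74/309*13/16 + 203/309*5/8 + 32/309*1/2 = 203/309 = pi_Q  (ok)
  74/309*1/16 + 203/309*1/8 + 32/309*1/16 = 32/309 = pi_R  (ok)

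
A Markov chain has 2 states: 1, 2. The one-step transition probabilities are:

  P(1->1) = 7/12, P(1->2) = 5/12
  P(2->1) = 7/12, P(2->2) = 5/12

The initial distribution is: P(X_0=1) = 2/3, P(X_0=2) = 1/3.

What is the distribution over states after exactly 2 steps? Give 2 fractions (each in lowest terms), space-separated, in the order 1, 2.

Propagating the distribution step by step (d_{t+1} = d_t * P):
d_0 = (1=2/3, 2=1/3)
  d_1[1] = 2/3*7/12 + 1/3*7/12 = 7/12
  d_1[2] = 2/3*5/12 + 1/3*5/12 = 5/12
d_1 = (1=7/12, 2=5/12)
  d_2[1] = 7/12*7/12 + 5/12*7/12 = 7/12
  d_2[2] = 7/12*5/12 + 5/12*5/12 = 5/12
d_2 = (1=7/12, 2=5/12)

Answer: 7/12 5/12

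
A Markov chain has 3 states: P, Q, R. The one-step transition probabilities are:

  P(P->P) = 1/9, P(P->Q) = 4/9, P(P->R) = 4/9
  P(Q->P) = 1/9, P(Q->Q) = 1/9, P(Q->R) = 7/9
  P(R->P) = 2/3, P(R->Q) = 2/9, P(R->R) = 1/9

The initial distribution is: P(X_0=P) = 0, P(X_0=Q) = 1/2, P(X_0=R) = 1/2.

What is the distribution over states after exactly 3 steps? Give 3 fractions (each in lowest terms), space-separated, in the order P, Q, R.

Propagating the distribution step by step (d_{t+1} = d_t * P):
d_0 = (P=0, Q=1/2, R=1/2)
  d_1[P] = 0*1/9 + 1/2*1/9 + 1/2*2/3 = 7/18
  d_1[Q] = 0*4/9 + 1/2*1/9 + 1/2*2/9 = 1/6
  d_1[R] = 0*4/9 + 1/2*7/9 + 1/2*1/9 = 4/9
d_1 = (P=7/18, Q=1/6, R=4/9)
  d_2[P] = 7/18*1/9 + 1/6*1/9 + 4/9*2/3 = 29/81
  d_2[Q] = 7/18*4/9 + 1/6*1/9 + 4/9*2/9 = 47/162
  d_2[R] = 7/18*4/9 + 1/6*7/9 + 4/9*1/9 = 19/54
d_2 = (P=29/81, Q=47/162, R=19/54)
  d_3[P] = 29/81*1/9 + 47/162*1/9 + 19/54*2/3 = 149/486
  d_3[Q] = 29/81*4/9 + 47/162*1/9 + 19/54*2/9 = 131/486
  d_3[R] = 29/81*4/9 + 47/162*7/9 + 19/54*1/9 = 103/243
d_3 = (P=149/486, Q=131/486, R=103/243)

Answer: 149/486 131/486 103/243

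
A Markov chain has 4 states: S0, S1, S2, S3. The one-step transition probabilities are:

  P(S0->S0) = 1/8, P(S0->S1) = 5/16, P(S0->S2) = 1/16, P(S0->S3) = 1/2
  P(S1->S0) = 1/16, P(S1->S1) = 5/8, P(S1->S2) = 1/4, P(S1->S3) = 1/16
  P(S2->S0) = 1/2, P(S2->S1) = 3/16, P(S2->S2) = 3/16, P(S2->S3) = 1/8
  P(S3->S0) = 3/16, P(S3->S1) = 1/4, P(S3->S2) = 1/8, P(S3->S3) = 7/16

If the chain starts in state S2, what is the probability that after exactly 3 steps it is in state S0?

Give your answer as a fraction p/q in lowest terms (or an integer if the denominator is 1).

Answer: 355/2048

Derivation:
Computing P^3 by repeated multiplication:
P^1 =
  S0: [1/8, 5/16, 1/16, 1/2]
  S1: [1/16, 5/8, 1/4, 1/16]
  S2: [1/2, 3/16, 3/16, 1/8]
  S3: [3/16, 1/4, 1/8, 7/16]
P^2 =
  S0: [41/256, 95/256, 41/256, 79/256]
  S1: [47/256, 121/256, 55/256, 33/256]
  S2: [49/256, 87/256, 33/256, 87/256]
  S3: [47/256, 89/256, 39/256, 81/256]
P^3 =
  S0: [371/2048, 797/2048, 351/2048, 529/2048]
  S1: [377/2048, 871/2048, 381/2048, 419/2048]
  S2: [355/2048, 781/2048, 335/2048, 577/2048]
  S3: [369/2048, 783/2048, 341/2048, 555/2048]

(P^3)[S2 -> S0] = 355/2048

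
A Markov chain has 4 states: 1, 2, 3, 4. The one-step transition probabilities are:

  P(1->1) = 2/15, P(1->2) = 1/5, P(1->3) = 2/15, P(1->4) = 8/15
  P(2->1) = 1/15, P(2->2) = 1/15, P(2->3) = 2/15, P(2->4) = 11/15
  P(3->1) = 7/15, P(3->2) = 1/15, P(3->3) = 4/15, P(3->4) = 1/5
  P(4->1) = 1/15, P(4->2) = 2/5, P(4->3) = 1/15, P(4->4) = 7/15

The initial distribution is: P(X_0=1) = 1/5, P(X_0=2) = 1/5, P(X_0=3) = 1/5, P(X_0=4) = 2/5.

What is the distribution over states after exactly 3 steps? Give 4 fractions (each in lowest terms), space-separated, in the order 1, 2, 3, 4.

Propagating the distribution step by step (d_{t+1} = d_t * P):
d_0 = (1=1/5, 2=1/5, 3=1/5, 4=2/5)
  d_1[1] = 1/5*2/15 + 1/5*1/15 + 1/5*7/15 + 2/5*1/15 = 4/25
  d_1[2] = 1/5*1/5 + 1/5*1/15 + 1/5*1/15 + 2/5*2/5 = 17/75
  d_1[3] = 1/5*2/15 + 1/5*2/15 + 1/5*4/15 + 2/5*1/15 = 2/15
  d_1[4] = 1/5*8/15 + 1/5*11/15 + 1/5*1/5 + 2/5*7/15 = 12/25
d_1 = (1=4/25, 2=17/75, 3=2/15, 4=12/25)
  d_2[1] = 4/25*2/15 + 17/75*1/15 + 2/15*7/15 + 12/25*1/15 = 49/375
  d_2[2] = 4/25*1/5 + 17/75*1/15 + 2/15*1/15 + 12/25*2/5 = 31/125
  d_2[3] = 4/25*2/15 + 17/75*2/15 + 2/15*4/15 + 12/25*1/15 = 134/1125
  d_2[4] = 4/25*8/15 + 17/75*11/15 + 2/15*1/5 + 12/25*7/15 = 113/225
d_2 = (1=49/375, 2=31/125, 3=134/1125, 4=113/225)
  d_3[1] = 49/375*2/15 + 31/125*1/15 + 134/1125*7/15 + 113/225*1/15 = 692/5625
  d_3[2] = 49/375*1/5 + 31/125*1/15 + 134/1125*1/15 + 113/225*2/5 = 4244/16875
  d_3[3] = 49/375*2/15 + 31/125*2/15 + 134/1125*4/15 + 113/225*1/15 = 217/1875
  d_3[4] = 49/375*8/15 + 31/125*11/15 + 134/1125*1/5 + 113/225*7/15 = 8602/16875
d_3 = (1=692/5625, 2=4244/16875, 3=217/1875, 4=8602/16875)

Answer: 692/5625 4244/16875 217/1875 8602/16875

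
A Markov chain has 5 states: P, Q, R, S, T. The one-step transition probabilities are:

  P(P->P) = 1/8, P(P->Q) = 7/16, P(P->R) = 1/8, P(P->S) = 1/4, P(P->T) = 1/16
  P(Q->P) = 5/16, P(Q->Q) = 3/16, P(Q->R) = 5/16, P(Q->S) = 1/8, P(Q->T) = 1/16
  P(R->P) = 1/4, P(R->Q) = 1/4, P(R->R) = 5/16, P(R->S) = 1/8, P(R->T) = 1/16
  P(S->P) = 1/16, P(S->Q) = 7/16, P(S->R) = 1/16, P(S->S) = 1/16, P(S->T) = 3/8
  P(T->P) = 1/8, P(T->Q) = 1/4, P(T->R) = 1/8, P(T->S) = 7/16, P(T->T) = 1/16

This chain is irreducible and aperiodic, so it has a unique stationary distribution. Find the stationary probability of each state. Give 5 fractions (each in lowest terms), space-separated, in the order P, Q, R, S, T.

Answer: 15090/76717 23087/76717 16096/76717 13447/76717 8997/76717

Derivation:
The stationary distribution satisfies pi = pi * P, i.e.:
  pi_P = 1/8*pi_P + 5/16*pi_Q + 1/4*pi_R + 1/16*pi_S + 1/8*pi_T
  pi_Q = 7/16*pi_P + 3/16*pi_Q + 1/4*pi_R + 7/16*pi_S + 1/4*pi_T
  pi_R = 1/8*pi_P + 5/16*pi_Q + 5/16*pi_R + 1/16*pi_S + 1/8*pi_T
  pi_S = 1/4*pi_P + 1/8*pi_Q + 1/8*pi_R + 1/16*pi_S + 7/16*pi_T
  pi_T = 1/16*pi_P + 1/16*pi_Q + 1/16*pi_R + 3/8*pi_S + 1/16*pi_T
with normalization: pi_P + pi_Q + pi_R + pi_S + pi_T = 1.

Using the first 4 balance equations plus normalization, the linear system A*pi = b is:
  [-7/8, 5/16, 1/4, 1/16, 1/8] . pi = 0
  [7/16, -13/16, 1/4, 7/16, 1/4] . pi = 0
  [1/8, 5/16, -11/16, 1/16, 1/8] . pi = 0
  [1/4, 1/8, 1/8, -15/16, 7/16] . pi = 0
  [1, 1, 1, 1, 1] . pi = 1

Solving yields:
  pi_P = 15090/76717
  pi_Q = 23087/76717
  pi_R = 16096/76717
  pi_S = 13447/76717
  pi_T = 8997/76717

Verification (pi * P):
  15090/76717*1/8 + 23087/76717*5/16 + 16096/76717*1/4 + 13447/76717*1/16 + 8997/76717*1/8 = 15090/76717 = pi_P  (ok)
  15090/76717*7/16 + 23087/76717*3/16 + 16096/76717*1/4 + 13447/76717*7/16 + 8997/76717*1/4 = 23087/76717 = pi_Q  (ok)
  15090/76717*1/8 + 23087/76717*5/16 + 16096/76717*5/16 + 13447/76717*1/16 + 8997/76717*1/8 = 16096/76717 = pi_R  (ok)
  15090/76717*1/4 + 23087/76717*1/8 + 16096/76717*1/8 + 13447/76717*1/16 + 8997/76717*7/16 = 13447/76717 = pi_S  (ok)
  15090/76717*1/16 + 23087/76717*1/16 + 16096/76717*1/16 + 13447/76717*3/8 + 8997/76717*1/16 = 8997/76717 = pi_T  (ok)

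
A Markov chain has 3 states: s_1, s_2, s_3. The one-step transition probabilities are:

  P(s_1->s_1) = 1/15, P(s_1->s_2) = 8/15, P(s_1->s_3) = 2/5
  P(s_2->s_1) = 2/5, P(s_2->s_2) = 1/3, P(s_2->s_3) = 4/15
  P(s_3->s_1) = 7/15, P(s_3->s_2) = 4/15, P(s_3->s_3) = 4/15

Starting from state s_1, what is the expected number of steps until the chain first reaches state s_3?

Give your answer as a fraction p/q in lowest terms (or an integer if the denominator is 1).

Let h_i = expected steps to first reach s_3 from state i.
Boundary: h_s_3 = 0.
First-step equations for the other states:
  h_s_1 = 1 + 1/15*h_s_1 + 8/15*h_s_2 + 2/5*h_s_3
  h_s_2 = 1 + 2/5*h_s_1 + 1/3*h_s_2 + 4/15*h_s_3

Substituting h_s_3 = 0 and rearranging gives the linear system (I - Q) h = 1:
  [14/15, -8/15] . (h_s_1, h_s_2) = 1
  [-2/5, 2/3] . (h_s_1, h_s_2) = 1

Solving yields:
  h_s_1 = 135/46
  h_s_2 = 75/23

Starting state is s_1, so the expected hitting time is h_s_1 = 135/46.

Answer: 135/46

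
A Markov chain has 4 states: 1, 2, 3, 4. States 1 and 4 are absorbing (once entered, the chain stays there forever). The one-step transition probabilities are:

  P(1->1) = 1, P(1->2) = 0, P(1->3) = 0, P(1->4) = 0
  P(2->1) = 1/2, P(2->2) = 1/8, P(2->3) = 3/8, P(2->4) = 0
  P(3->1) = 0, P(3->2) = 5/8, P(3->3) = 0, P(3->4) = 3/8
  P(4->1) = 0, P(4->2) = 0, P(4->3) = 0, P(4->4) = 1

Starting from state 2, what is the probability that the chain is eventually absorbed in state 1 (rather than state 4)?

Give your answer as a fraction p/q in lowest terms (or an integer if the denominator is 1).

Answer: 32/41

Derivation:
Let a_i = P(absorbed in 1 | start in state i).
Boundary conditions: a_1 = 1, a_4 = 0.
For each transient state i, a_i = sum_j P(i->j) * a_j:
  a_2 = 1/2*a_1 + 1/8*a_2 + 3/8*a_3 + 0*a_4
  a_3 = 0*a_1 + 5/8*a_2 + 0*a_3 + 3/8*a_4

Substituting a_1 = 1 and a_4 = 0, rearrange to (I - Q) a = r where r[i] = P(i -> 1):
  [7/8, -3/8] . (a_2, a_3) = 1/2
  [-5/8, 1] . (a_2, a_3) = 0

Solving yields:
  a_2 = 32/41
  a_3 = 20/41

Starting state is 2, so the absorption probability is a_2 = 32/41.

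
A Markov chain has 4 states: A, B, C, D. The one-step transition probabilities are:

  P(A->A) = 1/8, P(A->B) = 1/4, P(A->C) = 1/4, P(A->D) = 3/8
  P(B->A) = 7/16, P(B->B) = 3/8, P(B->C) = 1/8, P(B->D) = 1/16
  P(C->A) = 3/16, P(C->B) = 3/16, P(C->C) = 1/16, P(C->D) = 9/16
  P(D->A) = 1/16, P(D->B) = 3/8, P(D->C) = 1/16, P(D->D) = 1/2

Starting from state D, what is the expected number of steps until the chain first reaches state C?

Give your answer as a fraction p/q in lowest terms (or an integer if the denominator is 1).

Answer: 252/31

Derivation:
Let h_i = expected steps to first reach C from state i.
Boundary: h_C = 0.
First-step equations for the other states:
  h_A = 1 + 1/8*h_A + 1/4*h_B + 1/4*h_C + 3/8*h_D
  h_B = 1 + 7/16*h_A + 3/8*h_B + 1/8*h_C + 1/16*h_D
  h_D = 1 + 1/16*h_A + 3/8*h_B + 1/16*h_C + 1/2*h_D

Substituting h_C = 0 and rearranging gives the linear system (I - Q) h = 1:
  [7/8, -1/4, -3/8] . (h_A, h_B, h_D) = 1
  [-7/16, 5/8, -1/16] . (h_A, h_B, h_D) = 1
  [-1/16, -3/8, 1/2] . (h_A, h_B, h_D) = 1

Solving yields:
  h_A = 206/31
  h_B = 219/31
  h_D = 252/31

Starting state is D, so the expected hitting time is h_D = 252/31.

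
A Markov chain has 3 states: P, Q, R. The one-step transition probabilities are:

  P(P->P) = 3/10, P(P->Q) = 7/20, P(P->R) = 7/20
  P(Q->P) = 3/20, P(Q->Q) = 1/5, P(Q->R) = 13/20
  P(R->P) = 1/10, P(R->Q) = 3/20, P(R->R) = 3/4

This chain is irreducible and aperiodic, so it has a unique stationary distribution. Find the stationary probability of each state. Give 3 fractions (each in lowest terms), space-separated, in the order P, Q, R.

Answer: 41/300 14/75 203/300

Derivation:
The stationary distribution satisfies pi = pi * P, i.e.:
  pi_P = 3/10*pi_P + 3/20*pi_Q + 1/10*pi_R
  pi_Q = 7/20*pi_P + 1/5*pi_Q + 3/20*pi_R
  pi_R = 7/20*pi_P + 13/20*pi_Q + 3/4*pi_R
with normalization: pi_P + pi_Q + pi_R = 1.

Using the first 2 balance equations plus normalization, the linear system A*pi = b is:
  [-7/10, 3/20, 1/10] . pi = 0
  [7/20, -4/5, 3/20] . pi = 0
  [1, 1, 1] . pi = 1

Solving yields:
  pi_P = 41/300
  pi_Q = 14/75
  pi_R = 203/300

Verification (pi * P):
  41/300*3/10 + 14/75*3/20 + 203/300*1/10 = 41/300 = pi_P  (ok)
  41/300*7/20 + 14/75*1/5 + 203/300*3/20 = 14/75 = pi_Q  (ok)
  41/300*7/20 + 14/75*13/20 + 203/300*3/4 = 203/300 = pi_R  (ok)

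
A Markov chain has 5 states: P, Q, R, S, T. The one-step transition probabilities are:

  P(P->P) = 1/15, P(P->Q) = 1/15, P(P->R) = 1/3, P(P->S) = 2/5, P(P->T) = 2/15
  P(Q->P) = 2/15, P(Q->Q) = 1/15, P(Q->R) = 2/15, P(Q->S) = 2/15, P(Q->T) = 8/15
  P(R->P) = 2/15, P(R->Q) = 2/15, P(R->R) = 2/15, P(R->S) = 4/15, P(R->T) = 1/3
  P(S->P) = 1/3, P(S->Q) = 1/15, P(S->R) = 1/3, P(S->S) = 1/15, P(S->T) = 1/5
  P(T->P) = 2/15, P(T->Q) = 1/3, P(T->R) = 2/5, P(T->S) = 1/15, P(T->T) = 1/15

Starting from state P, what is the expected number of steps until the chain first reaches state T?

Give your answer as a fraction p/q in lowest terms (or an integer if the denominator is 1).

Answer: 40950/9701

Derivation:
Let h_i = expected steps to first reach T from state i.
Boundary: h_T = 0.
First-step equations for the other states:
  h_P = 1 + 1/15*h_P + 1/15*h_Q + 1/3*h_R + 2/5*h_S + 2/15*h_T
  h_Q = 1 + 2/15*h_P + 1/15*h_Q + 2/15*h_R + 2/15*h_S + 8/15*h_T
  h_R = 1 + 2/15*h_P + 2/15*h_Q + 2/15*h_R + 4/15*h_S + 1/3*h_T
  h_S = 1 + 1/3*h_P + 1/15*h_Q + 1/3*h_R + 1/15*h_S + 1/5*h_T

Substituting h_T = 0 and rearranging gives the linear system (I - Q) h = 1:
  [14/15, -1/15, -1/3, -2/5] . (h_P, h_Q, h_R, h_S) = 1
  [-2/15, 14/15, -2/15, -2/15] . (h_P, h_Q, h_R, h_S) = 1
  [-2/15, -2/15, 13/15, -4/15] . (h_P, h_Q, h_R, h_S) = 1
  [-1/3, -1/15, -1/3, 14/15] . (h_P, h_Q, h_R, h_S) = 1

Solving yields:
  h_P = 40950/9701
  h_Q = 26595/9701
  h_R = 33555/9701
  h_S = 77805/19402

Starting state is P, so the expected hitting time is h_P = 40950/9701.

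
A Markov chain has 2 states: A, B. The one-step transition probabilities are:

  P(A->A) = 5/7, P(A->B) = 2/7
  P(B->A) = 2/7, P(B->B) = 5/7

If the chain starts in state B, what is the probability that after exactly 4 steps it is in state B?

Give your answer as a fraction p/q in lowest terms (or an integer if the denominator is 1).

Computing P^4 by repeated multiplication:
P^1 =
  A: [5/7, 2/7]
  B: [2/7, 5/7]
P^2 =
  A: [29/49, 20/49]
  B: [20/49, 29/49]
P^3 =
  A: [185/343, 158/343]
  B: [158/343, 185/343]
P^4 =
  A: [1241/2401, 1160/2401]
  B: [1160/2401, 1241/2401]

(P^4)[B -> B] = 1241/2401

Answer: 1241/2401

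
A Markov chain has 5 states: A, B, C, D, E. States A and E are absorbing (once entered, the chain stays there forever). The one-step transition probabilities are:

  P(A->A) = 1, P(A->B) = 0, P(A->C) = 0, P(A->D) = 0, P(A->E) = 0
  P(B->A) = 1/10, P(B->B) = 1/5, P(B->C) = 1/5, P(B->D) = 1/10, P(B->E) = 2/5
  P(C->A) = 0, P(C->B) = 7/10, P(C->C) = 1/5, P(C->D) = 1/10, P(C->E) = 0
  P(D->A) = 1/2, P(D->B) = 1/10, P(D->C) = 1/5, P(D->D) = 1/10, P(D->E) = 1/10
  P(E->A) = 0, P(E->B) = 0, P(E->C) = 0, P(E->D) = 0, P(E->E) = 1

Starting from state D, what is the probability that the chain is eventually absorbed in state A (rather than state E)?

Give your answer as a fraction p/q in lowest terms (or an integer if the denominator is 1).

Answer: 136/205

Derivation:
Let a_i = P(absorbed in A | start in state i).
Boundary conditions: a_A = 1, a_E = 0.
For each transient state i, a_i = sum_j P(i->j) * a_j:
  a_B = 1/10*a_A + 1/5*a_B + 1/5*a_C + 1/10*a_D + 2/5*a_E
  a_C = 0*a_A + 7/10*a_B + 1/5*a_C + 1/10*a_D + 0*a_E
  a_D = 1/2*a_A + 1/10*a_B + 1/5*a_C + 1/10*a_D + 1/10*a_E

Substituting a_A = 1 and a_E = 0, rearrange to (I - Q) a = r where r[i] = P(i -> A):
  [4/5, -1/5, -1/10] . (a_B, a_C, a_D) = 1/10
  [-7/10, 4/5, -1/10] . (a_B, a_C, a_D) = 0
  [-1/10, -1/5, 9/10] . (a_B, a_C, a_D) = 1/2

Solving yields:
  a_B = 12/41
  a_C = 139/410
  a_D = 136/205

Starting state is D, so the absorption probability is a_D = 136/205.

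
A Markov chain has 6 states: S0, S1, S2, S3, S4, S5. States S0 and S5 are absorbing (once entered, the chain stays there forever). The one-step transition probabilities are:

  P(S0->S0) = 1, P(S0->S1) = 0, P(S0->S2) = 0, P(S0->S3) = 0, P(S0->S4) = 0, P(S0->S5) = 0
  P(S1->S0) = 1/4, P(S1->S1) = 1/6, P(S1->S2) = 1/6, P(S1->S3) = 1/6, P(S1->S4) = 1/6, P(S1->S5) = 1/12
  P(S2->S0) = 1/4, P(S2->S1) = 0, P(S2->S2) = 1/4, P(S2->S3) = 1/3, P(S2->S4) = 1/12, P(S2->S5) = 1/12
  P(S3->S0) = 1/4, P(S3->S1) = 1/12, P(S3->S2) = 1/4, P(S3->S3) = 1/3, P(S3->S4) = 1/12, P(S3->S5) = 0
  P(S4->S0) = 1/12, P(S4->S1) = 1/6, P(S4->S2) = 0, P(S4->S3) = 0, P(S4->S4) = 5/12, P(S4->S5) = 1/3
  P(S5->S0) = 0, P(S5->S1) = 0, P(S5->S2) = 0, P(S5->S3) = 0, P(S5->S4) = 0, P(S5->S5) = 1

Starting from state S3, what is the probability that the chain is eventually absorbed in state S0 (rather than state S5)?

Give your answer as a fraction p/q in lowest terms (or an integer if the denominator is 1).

Let a_i = P(absorbed in S0 | start in state i).
Boundary conditions: a_S0 = 1, a_S5 = 0.
For each transient state i, a_i = sum_j P(i->j) * a_j:
  a_S1 = 1/4*a_S0 + 1/6*a_S1 + 1/6*a_S2 + 1/6*a_S3 + 1/6*a_S4 + 1/12*a_S5
  a_S2 = 1/4*a_S0 + 0*a_S1 + 1/4*a_S2 + 1/3*a_S3 + 1/12*a_S4 + 1/12*a_S5
  a_S3 = 1/4*a_S0 + 1/12*a_S1 + 1/4*a_S2 + 1/3*a_S3 + 1/12*a_S4 + 0*a_S5
  a_S4 = 1/12*a_S0 + 1/6*a_S1 + 0*a_S2 + 0*a_S3 + 5/12*a_S4 + 1/3*a_S5

Substituting a_S0 = 1 and a_S5 = 0, rearrange to (I - Q) a = r where r[i] = P(i -> S0):
  [5/6, -1/6, -1/6, -1/6] . (a_S1, a_S2, a_S3, a_S4) = 1/4
  [0, 3/4, -1/3, -1/12] . (a_S1, a_S2, a_S3, a_S4) = 1/4
  [-1/12, -1/4, 2/3, -1/12] . (a_S1, a_S2, a_S3, a_S4) = 1/4
  [-1/6, 0, 0, 7/12] . (a_S1, a_S2, a_S3, a_S4) = 1/12

Solving yields:
  a_S1 = 174/263
  a_S2 = 1308/1841
  a_S3 = 2819/3682
  a_S4 = 611/1841

Starting state is S3, so the absorption probability is a_S3 = 2819/3682.

Answer: 2819/3682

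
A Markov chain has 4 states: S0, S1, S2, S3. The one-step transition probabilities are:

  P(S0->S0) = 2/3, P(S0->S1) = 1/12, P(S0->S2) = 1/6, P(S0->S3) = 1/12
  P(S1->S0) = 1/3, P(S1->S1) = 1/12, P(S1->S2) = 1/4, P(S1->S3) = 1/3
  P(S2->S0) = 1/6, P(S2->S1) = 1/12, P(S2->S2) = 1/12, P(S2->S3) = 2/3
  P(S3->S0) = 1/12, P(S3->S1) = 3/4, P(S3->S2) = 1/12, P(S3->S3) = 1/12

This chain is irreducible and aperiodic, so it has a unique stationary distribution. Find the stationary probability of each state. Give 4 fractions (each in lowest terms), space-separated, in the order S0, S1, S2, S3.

The stationary distribution satisfies pi = pi * P, i.e.:
  pi_S0 = 2/3*pi_S0 + 1/3*pi_S1 + 1/6*pi_S2 + 1/12*pi_S3
  pi_S1 = 1/12*pi_S0 + 1/12*pi_S1 + 1/12*pi_S2 + 3/4*pi_S3
  pi_S2 = 1/6*pi_S0 + 1/4*pi_S1 + 1/12*pi_S2 + 1/12*pi_S3
  pi_S3 = 1/12*pi_S0 + 1/3*pi_S1 + 2/3*pi_S2 + 1/12*pi_S3
with normalization: pi_S0 + pi_S1 + pi_S2 + pi_S3 = 1.

Using the first 3 balance equations plus normalization, the linear system A*pi = b is:
  [-1/3, 1/3, 1/6, 1/12] . pi = 0
  [1/12, -11/12, 1/12, 3/4] . pi = 0
  [1/6, 1/4, -11/12, 1/12] . pi = 0
  [1, 1, 1, 1] . pi = 1

Solving yields:
  pi_S0 = 297/794
  pi_S1 = 379/1588
  pi_S2 = 245/1588
  pi_S3 = 185/794

Verification (pi * P):
  297/794*2/3 + 379/1588*1/3 + 245/1588*1/6 + 185/794*1/12 = 297/794 = pi_S0  (ok)
  297/794*1/12 + 379/1588*1/12 + 245/1588*1/12 + 185/794*3/4 = 379/1588 = pi_S1  (ok)
  297/794*1/6 + 379/1588*1/4 + 245/1588*1/12 + 185/794*1/12 = 245/1588 = pi_S2  (ok)
  297/794*1/12 + 379/1588*1/3 + 245/1588*2/3 + 185/794*1/12 = 185/794 = pi_S3  (ok)

Answer: 297/794 379/1588 245/1588 185/794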